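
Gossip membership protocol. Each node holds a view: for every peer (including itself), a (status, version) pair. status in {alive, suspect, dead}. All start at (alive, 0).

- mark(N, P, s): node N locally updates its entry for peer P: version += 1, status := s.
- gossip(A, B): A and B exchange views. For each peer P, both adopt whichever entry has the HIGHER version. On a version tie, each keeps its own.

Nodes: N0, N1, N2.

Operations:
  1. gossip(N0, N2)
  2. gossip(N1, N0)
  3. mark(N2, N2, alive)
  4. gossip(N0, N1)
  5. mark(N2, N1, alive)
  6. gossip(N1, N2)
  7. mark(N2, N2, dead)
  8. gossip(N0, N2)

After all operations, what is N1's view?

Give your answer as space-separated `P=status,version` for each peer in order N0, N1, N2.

Op 1: gossip N0<->N2 -> N0.N0=(alive,v0) N0.N1=(alive,v0) N0.N2=(alive,v0) | N2.N0=(alive,v0) N2.N1=(alive,v0) N2.N2=(alive,v0)
Op 2: gossip N1<->N0 -> N1.N0=(alive,v0) N1.N1=(alive,v0) N1.N2=(alive,v0) | N0.N0=(alive,v0) N0.N1=(alive,v0) N0.N2=(alive,v0)
Op 3: N2 marks N2=alive -> (alive,v1)
Op 4: gossip N0<->N1 -> N0.N0=(alive,v0) N0.N1=(alive,v0) N0.N2=(alive,v0) | N1.N0=(alive,v0) N1.N1=(alive,v0) N1.N2=(alive,v0)
Op 5: N2 marks N1=alive -> (alive,v1)
Op 6: gossip N1<->N2 -> N1.N0=(alive,v0) N1.N1=(alive,v1) N1.N2=(alive,v1) | N2.N0=(alive,v0) N2.N1=(alive,v1) N2.N2=(alive,v1)
Op 7: N2 marks N2=dead -> (dead,v2)
Op 8: gossip N0<->N2 -> N0.N0=(alive,v0) N0.N1=(alive,v1) N0.N2=(dead,v2) | N2.N0=(alive,v0) N2.N1=(alive,v1) N2.N2=(dead,v2)

Answer: N0=alive,0 N1=alive,1 N2=alive,1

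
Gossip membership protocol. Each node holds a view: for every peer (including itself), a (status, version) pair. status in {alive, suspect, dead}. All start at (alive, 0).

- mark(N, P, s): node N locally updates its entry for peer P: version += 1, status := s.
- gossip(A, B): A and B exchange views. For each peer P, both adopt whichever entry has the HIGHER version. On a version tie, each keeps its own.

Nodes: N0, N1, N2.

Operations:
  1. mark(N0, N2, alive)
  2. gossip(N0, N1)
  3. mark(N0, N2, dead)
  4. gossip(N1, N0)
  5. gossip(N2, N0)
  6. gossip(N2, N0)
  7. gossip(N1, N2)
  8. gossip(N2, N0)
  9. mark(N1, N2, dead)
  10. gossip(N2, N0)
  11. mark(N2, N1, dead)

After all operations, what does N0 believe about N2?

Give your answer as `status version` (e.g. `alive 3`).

Op 1: N0 marks N2=alive -> (alive,v1)
Op 2: gossip N0<->N1 -> N0.N0=(alive,v0) N0.N1=(alive,v0) N0.N2=(alive,v1) | N1.N0=(alive,v0) N1.N1=(alive,v0) N1.N2=(alive,v1)
Op 3: N0 marks N2=dead -> (dead,v2)
Op 4: gossip N1<->N0 -> N1.N0=(alive,v0) N1.N1=(alive,v0) N1.N2=(dead,v2) | N0.N0=(alive,v0) N0.N1=(alive,v0) N0.N2=(dead,v2)
Op 5: gossip N2<->N0 -> N2.N0=(alive,v0) N2.N1=(alive,v0) N2.N2=(dead,v2) | N0.N0=(alive,v0) N0.N1=(alive,v0) N0.N2=(dead,v2)
Op 6: gossip N2<->N0 -> N2.N0=(alive,v0) N2.N1=(alive,v0) N2.N2=(dead,v2) | N0.N0=(alive,v0) N0.N1=(alive,v0) N0.N2=(dead,v2)
Op 7: gossip N1<->N2 -> N1.N0=(alive,v0) N1.N1=(alive,v0) N1.N2=(dead,v2) | N2.N0=(alive,v0) N2.N1=(alive,v0) N2.N2=(dead,v2)
Op 8: gossip N2<->N0 -> N2.N0=(alive,v0) N2.N1=(alive,v0) N2.N2=(dead,v2) | N0.N0=(alive,v0) N0.N1=(alive,v0) N0.N2=(dead,v2)
Op 9: N1 marks N2=dead -> (dead,v3)
Op 10: gossip N2<->N0 -> N2.N0=(alive,v0) N2.N1=(alive,v0) N2.N2=(dead,v2) | N0.N0=(alive,v0) N0.N1=(alive,v0) N0.N2=(dead,v2)
Op 11: N2 marks N1=dead -> (dead,v1)

Answer: dead 2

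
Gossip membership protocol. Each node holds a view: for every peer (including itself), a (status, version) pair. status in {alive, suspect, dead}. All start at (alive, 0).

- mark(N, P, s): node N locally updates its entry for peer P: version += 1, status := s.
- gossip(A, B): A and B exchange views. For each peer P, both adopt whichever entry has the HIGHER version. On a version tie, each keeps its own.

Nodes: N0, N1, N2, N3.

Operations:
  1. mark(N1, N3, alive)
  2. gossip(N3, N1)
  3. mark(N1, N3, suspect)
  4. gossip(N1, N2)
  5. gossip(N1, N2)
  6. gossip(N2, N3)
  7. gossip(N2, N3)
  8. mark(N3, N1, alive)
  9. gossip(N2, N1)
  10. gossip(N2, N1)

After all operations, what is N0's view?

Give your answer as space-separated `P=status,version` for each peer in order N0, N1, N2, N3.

Op 1: N1 marks N3=alive -> (alive,v1)
Op 2: gossip N3<->N1 -> N3.N0=(alive,v0) N3.N1=(alive,v0) N3.N2=(alive,v0) N3.N3=(alive,v1) | N1.N0=(alive,v0) N1.N1=(alive,v0) N1.N2=(alive,v0) N1.N3=(alive,v1)
Op 3: N1 marks N3=suspect -> (suspect,v2)
Op 4: gossip N1<->N2 -> N1.N0=(alive,v0) N1.N1=(alive,v0) N1.N2=(alive,v0) N1.N3=(suspect,v2) | N2.N0=(alive,v0) N2.N1=(alive,v0) N2.N2=(alive,v0) N2.N3=(suspect,v2)
Op 5: gossip N1<->N2 -> N1.N0=(alive,v0) N1.N1=(alive,v0) N1.N2=(alive,v0) N1.N3=(suspect,v2) | N2.N0=(alive,v0) N2.N1=(alive,v0) N2.N2=(alive,v0) N2.N3=(suspect,v2)
Op 6: gossip N2<->N3 -> N2.N0=(alive,v0) N2.N1=(alive,v0) N2.N2=(alive,v0) N2.N3=(suspect,v2) | N3.N0=(alive,v0) N3.N1=(alive,v0) N3.N2=(alive,v0) N3.N3=(suspect,v2)
Op 7: gossip N2<->N3 -> N2.N0=(alive,v0) N2.N1=(alive,v0) N2.N2=(alive,v0) N2.N3=(suspect,v2) | N3.N0=(alive,v0) N3.N1=(alive,v0) N3.N2=(alive,v0) N3.N3=(suspect,v2)
Op 8: N3 marks N1=alive -> (alive,v1)
Op 9: gossip N2<->N1 -> N2.N0=(alive,v0) N2.N1=(alive,v0) N2.N2=(alive,v0) N2.N3=(suspect,v2) | N1.N0=(alive,v0) N1.N1=(alive,v0) N1.N2=(alive,v0) N1.N3=(suspect,v2)
Op 10: gossip N2<->N1 -> N2.N0=(alive,v0) N2.N1=(alive,v0) N2.N2=(alive,v0) N2.N3=(suspect,v2) | N1.N0=(alive,v0) N1.N1=(alive,v0) N1.N2=(alive,v0) N1.N3=(suspect,v2)

Answer: N0=alive,0 N1=alive,0 N2=alive,0 N3=alive,0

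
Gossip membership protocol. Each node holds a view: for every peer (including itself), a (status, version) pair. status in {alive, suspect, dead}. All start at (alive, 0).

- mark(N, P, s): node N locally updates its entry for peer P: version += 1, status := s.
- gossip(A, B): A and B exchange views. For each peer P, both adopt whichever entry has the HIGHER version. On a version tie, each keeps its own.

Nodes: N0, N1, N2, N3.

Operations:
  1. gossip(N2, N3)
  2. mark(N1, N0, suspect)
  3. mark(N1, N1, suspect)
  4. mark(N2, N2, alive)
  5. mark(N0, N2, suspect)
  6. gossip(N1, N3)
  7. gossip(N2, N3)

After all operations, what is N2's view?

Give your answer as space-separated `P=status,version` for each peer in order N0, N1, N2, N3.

Answer: N0=suspect,1 N1=suspect,1 N2=alive,1 N3=alive,0

Derivation:
Op 1: gossip N2<->N3 -> N2.N0=(alive,v0) N2.N1=(alive,v0) N2.N2=(alive,v0) N2.N3=(alive,v0) | N3.N0=(alive,v0) N3.N1=(alive,v0) N3.N2=(alive,v0) N3.N3=(alive,v0)
Op 2: N1 marks N0=suspect -> (suspect,v1)
Op 3: N1 marks N1=suspect -> (suspect,v1)
Op 4: N2 marks N2=alive -> (alive,v1)
Op 5: N0 marks N2=suspect -> (suspect,v1)
Op 6: gossip N1<->N3 -> N1.N0=(suspect,v1) N1.N1=(suspect,v1) N1.N2=(alive,v0) N1.N3=(alive,v0) | N3.N0=(suspect,v1) N3.N1=(suspect,v1) N3.N2=(alive,v0) N3.N3=(alive,v0)
Op 7: gossip N2<->N3 -> N2.N0=(suspect,v1) N2.N1=(suspect,v1) N2.N2=(alive,v1) N2.N3=(alive,v0) | N3.N0=(suspect,v1) N3.N1=(suspect,v1) N3.N2=(alive,v1) N3.N3=(alive,v0)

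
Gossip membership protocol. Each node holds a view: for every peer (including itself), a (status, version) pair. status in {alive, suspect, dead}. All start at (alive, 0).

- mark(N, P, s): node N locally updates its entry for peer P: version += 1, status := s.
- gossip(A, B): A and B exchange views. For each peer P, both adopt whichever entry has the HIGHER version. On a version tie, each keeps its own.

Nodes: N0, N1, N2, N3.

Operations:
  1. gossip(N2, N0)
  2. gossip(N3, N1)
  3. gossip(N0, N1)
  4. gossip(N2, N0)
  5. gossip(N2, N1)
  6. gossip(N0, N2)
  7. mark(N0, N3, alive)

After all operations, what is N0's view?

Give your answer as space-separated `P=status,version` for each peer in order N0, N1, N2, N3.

Answer: N0=alive,0 N1=alive,0 N2=alive,0 N3=alive,1

Derivation:
Op 1: gossip N2<->N0 -> N2.N0=(alive,v0) N2.N1=(alive,v0) N2.N2=(alive,v0) N2.N3=(alive,v0) | N0.N0=(alive,v0) N0.N1=(alive,v0) N0.N2=(alive,v0) N0.N3=(alive,v0)
Op 2: gossip N3<->N1 -> N3.N0=(alive,v0) N3.N1=(alive,v0) N3.N2=(alive,v0) N3.N3=(alive,v0) | N1.N0=(alive,v0) N1.N1=(alive,v0) N1.N2=(alive,v0) N1.N3=(alive,v0)
Op 3: gossip N0<->N1 -> N0.N0=(alive,v0) N0.N1=(alive,v0) N0.N2=(alive,v0) N0.N3=(alive,v0) | N1.N0=(alive,v0) N1.N1=(alive,v0) N1.N2=(alive,v0) N1.N3=(alive,v0)
Op 4: gossip N2<->N0 -> N2.N0=(alive,v0) N2.N1=(alive,v0) N2.N2=(alive,v0) N2.N3=(alive,v0) | N0.N0=(alive,v0) N0.N1=(alive,v0) N0.N2=(alive,v0) N0.N3=(alive,v0)
Op 5: gossip N2<->N1 -> N2.N0=(alive,v0) N2.N1=(alive,v0) N2.N2=(alive,v0) N2.N3=(alive,v0) | N1.N0=(alive,v0) N1.N1=(alive,v0) N1.N2=(alive,v0) N1.N3=(alive,v0)
Op 6: gossip N0<->N2 -> N0.N0=(alive,v0) N0.N1=(alive,v0) N0.N2=(alive,v0) N0.N3=(alive,v0) | N2.N0=(alive,v0) N2.N1=(alive,v0) N2.N2=(alive,v0) N2.N3=(alive,v0)
Op 7: N0 marks N3=alive -> (alive,v1)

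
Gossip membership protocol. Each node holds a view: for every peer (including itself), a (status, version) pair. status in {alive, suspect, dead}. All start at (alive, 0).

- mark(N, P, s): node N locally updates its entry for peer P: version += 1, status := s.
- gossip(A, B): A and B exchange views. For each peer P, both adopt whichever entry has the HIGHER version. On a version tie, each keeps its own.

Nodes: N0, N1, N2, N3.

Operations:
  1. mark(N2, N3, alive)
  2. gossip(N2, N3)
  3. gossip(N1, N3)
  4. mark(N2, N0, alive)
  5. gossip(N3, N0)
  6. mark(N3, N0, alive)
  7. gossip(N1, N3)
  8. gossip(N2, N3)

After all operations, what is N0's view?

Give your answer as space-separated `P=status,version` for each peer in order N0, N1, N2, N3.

Op 1: N2 marks N3=alive -> (alive,v1)
Op 2: gossip N2<->N3 -> N2.N0=(alive,v0) N2.N1=(alive,v0) N2.N2=(alive,v0) N2.N3=(alive,v1) | N3.N0=(alive,v0) N3.N1=(alive,v0) N3.N2=(alive,v0) N3.N3=(alive,v1)
Op 3: gossip N1<->N3 -> N1.N0=(alive,v0) N1.N1=(alive,v0) N1.N2=(alive,v0) N1.N3=(alive,v1) | N3.N0=(alive,v0) N3.N1=(alive,v0) N3.N2=(alive,v0) N3.N3=(alive,v1)
Op 4: N2 marks N0=alive -> (alive,v1)
Op 5: gossip N3<->N0 -> N3.N0=(alive,v0) N3.N1=(alive,v0) N3.N2=(alive,v0) N3.N3=(alive,v1) | N0.N0=(alive,v0) N0.N1=(alive,v0) N0.N2=(alive,v0) N0.N3=(alive,v1)
Op 6: N3 marks N0=alive -> (alive,v1)
Op 7: gossip N1<->N3 -> N1.N0=(alive,v1) N1.N1=(alive,v0) N1.N2=(alive,v0) N1.N3=(alive,v1) | N3.N0=(alive,v1) N3.N1=(alive,v0) N3.N2=(alive,v0) N3.N3=(alive,v1)
Op 8: gossip N2<->N3 -> N2.N0=(alive,v1) N2.N1=(alive,v0) N2.N2=(alive,v0) N2.N3=(alive,v1) | N3.N0=(alive,v1) N3.N1=(alive,v0) N3.N2=(alive,v0) N3.N3=(alive,v1)

Answer: N0=alive,0 N1=alive,0 N2=alive,0 N3=alive,1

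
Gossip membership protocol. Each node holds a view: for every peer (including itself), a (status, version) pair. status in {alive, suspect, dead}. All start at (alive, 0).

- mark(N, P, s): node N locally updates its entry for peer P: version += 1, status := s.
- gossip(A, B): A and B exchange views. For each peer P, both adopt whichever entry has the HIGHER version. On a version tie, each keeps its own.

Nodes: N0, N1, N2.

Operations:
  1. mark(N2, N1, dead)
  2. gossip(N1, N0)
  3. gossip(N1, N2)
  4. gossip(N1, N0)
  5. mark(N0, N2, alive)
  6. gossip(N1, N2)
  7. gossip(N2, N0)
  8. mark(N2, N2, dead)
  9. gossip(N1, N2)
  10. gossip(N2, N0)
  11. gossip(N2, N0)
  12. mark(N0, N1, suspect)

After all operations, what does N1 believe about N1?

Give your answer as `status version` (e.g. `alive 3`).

Answer: dead 1

Derivation:
Op 1: N2 marks N1=dead -> (dead,v1)
Op 2: gossip N1<->N0 -> N1.N0=(alive,v0) N1.N1=(alive,v0) N1.N2=(alive,v0) | N0.N0=(alive,v0) N0.N1=(alive,v0) N0.N2=(alive,v0)
Op 3: gossip N1<->N2 -> N1.N0=(alive,v0) N1.N1=(dead,v1) N1.N2=(alive,v0) | N2.N0=(alive,v0) N2.N1=(dead,v1) N2.N2=(alive,v0)
Op 4: gossip N1<->N0 -> N1.N0=(alive,v0) N1.N1=(dead,v1) N1.N2=(alive,v0) | N0.N0=(alive,v0) N0.N1=(dead,v1) N0.N2=(alive,v0)
Op 5: N0 marks N2=alive -> (alive,v1)
Op 6: gossip N1<->N2 -> N1.N0=(alive,v0) N1.N1=(dead,v1) N1.N2=(alive,v0) | N2.N0=(alive,v0) N2.N1=(dead,v1) N2.N2=(alive,v0)
Op 7: gossip N2<->N0 -> N2.N0=(alive,v0) N2.N1=(dead,v1) N2.N2=(alive,v1) | N0.N0=(alive,v0) N0.N1=(dead,v1) N0.N2=(alive,v1)
Op 8: N2 marks N2=dead -> (dead,v2)
Op 9: gossip N1<->N2 -> N1.N0=(alive,v0) N1.N1=(dead,v1) N1.N2=(dead,v2) | N2.N0=(alive,v0) N2.N1=(dead,v1) N2.N2=(dead,v2)
Op 10: gossip N2<->N0 -> N2.N0=(alive,v0) N2.N1=(dead,v1) N2.N2=(dead,v2) | N0.N0=(alive,v0) N0.N1=(dead,v1) N0.N2=(dead,v2)
Op 11: gossip N2<->N0 -> N2.N0=(alive,v0) N2.N1=(dead,v1) N2.N2=(dead,v2) | N0.N0=(alive,v0) N0.N1=(dead,v1) N0.N2=(dead,v2)
Op 12: N0 marks N1=suspect -> (suspect,v2)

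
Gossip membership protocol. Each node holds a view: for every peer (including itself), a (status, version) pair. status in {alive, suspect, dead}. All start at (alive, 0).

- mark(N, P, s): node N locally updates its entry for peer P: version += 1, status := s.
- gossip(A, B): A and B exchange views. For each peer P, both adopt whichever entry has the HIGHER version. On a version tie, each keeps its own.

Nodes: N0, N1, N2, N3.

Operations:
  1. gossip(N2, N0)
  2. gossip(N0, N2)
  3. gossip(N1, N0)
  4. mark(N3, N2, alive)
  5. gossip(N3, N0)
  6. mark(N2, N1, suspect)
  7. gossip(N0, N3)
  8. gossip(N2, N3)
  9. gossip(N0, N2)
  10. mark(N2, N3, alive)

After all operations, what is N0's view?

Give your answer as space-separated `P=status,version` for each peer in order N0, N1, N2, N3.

Op 1: gossip N2<->N0 -> N2.N0=(alive,v0) N2.N1=(alive,v0) N2.N2=(alive,v0) N2.N3=(alive,v0) | N0.N0=(alive,v0) N0.N1=(alive,v0) N0.N2=(alive,v0) N0.N3=(alive,v0)
Op 2: gossip N0<->N2 -> N0.N0=(alive,v0) N0.N1=(alive,v0) N0.N2=(alive,v0) N0.N3=(alive,v0) | N2.N0=(alive,v0) N2.N1=(alive,v0) N2.N2=(alive,v0) N2.N3=(alive,v0)
Op 3: gossip N1<->N0 -> N1.N0=(alive,v0) N1.N1=(alive,v0) N1.N2=(alive,v0) N1.N3=(alive,v0) | N0.N0=(alive,v0) N0.N1=(alive,v0) N0.N2=(alive,v0) N0.N3=(alive,v0)
Op 4: N3 marks N2=alive -> (alive,v1)
Op 5: gossip N3<->N0 -> N3.N0=(alive,v0) N3.N1=(alive,v0) N3.N2=(alive,v1) N3.N3=(alive,v0) | N0.N0=(alive,v0) N0.N1=(alive,v0) N0.N2=(alive,v1) N0.N3=(alive,v0)
Op 6: N2 marks N1=suspect -> (suspect,v1)
Op 7: gossip N0<->N3 -> N0.N0=(alive,v0) N0.N1=(alive,v0) N0.N2=(alive,v1) N0.N3=(alive,v0) | N3.N0=(alive,v0) N3.N1=(alive,v0) N3.N2=(alive,v1) N3.N3=(alive,v0)
Op 8: gossip N2<->N3 -> N2.N0=(alive,v0) N2.N1=(suspect,v1) N2.N2=(alive,v1) N2.N3=(alive,v0) | N3.N0=(alive,v0) N3.N1=(suspect,v1) N3.N2=(alive,v1) N3.N3=(alive,v0)
Op 9: gossip N0<->N2 -> N0.N0=(alive,v0) N0.N1=(suspect,v1) N0.N2=(alive,v1) N0.N3=(alive,v0) | N2.N0=(alive,v0) N2.N1=(suspect,v1) N2.N2=(alive,v1) N2.N3=(alive,v0)
Op 10: N2 marks N3=alive -> (alive,v1)

Answer: N0=alive,0 N1=suspect,1 N2=alive,1 N3=alive,0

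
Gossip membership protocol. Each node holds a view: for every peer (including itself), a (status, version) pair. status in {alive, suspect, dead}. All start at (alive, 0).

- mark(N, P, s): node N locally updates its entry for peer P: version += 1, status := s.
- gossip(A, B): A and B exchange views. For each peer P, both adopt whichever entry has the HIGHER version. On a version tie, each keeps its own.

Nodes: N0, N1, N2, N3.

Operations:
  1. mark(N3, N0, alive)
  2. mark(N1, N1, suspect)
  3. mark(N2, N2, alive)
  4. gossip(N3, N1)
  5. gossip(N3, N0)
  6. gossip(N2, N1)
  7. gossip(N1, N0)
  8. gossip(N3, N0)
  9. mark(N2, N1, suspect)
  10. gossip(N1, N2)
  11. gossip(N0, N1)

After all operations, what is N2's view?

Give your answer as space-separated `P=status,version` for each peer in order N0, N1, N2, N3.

Answer: N0=alive,1 N1=suspect,2 N2=alive,1 N3=alive,0

Derivation:
Op 1: N3 marks N0=alive -> (alive,v1)
Op 2: N1 marks N1=suspect -> (suspect,v1)
Op 3: N2 marks N2=alive -> (alive,v1)
Op 4: gossip N3<->N1 -> N3.N0=(alive,v1) N3.N1=(suspect,v1) N3.N2=(alive,v0) N3.N3=(alive,v0) | N1.N0=(alive,v1) N1.N1=(suspect,v1) N1.N2=(alive,v0) N1.N3=(alive,v0)
Op 5: gossip N3<->N0 -> N3.N0=(alive,v1) N3.N1=(suspect,v1) N3.N2=(alive,v0) N3.N3=(alive,v0) | N0.N0=(alive,v1) N0.N1=(suspect,v1) N0.N2=(alive,v0) N0.N3=(alive,v0)
Op 6: gossip N2<->N1 -> N2.N0=(alive,v1) N2.N1=(suspect,v1) N2.N2=(alive,v1) N2.N3=(alive,v0) | N1.N0=(alive,v1) N1.N1=(suspect,v1) N1.N2=(alive,v1) N1.N3=(alive,v0)
Op 7: gossip N1<->N0 -> N1.N0=(alive,v1) N1.N1=(suspect,v1) N1.N2=(alive,v1) N1.N3=(alive,v0) | N0.N0=(alive,v1) N0.N1=(suspect,v1) N0.N2=(alive,v1) N0.N3=(alive,v0)
Op 8: gossip N3<->N0 -> N3.N0=(alive,v1) N3.N1=(suspect,v1) N3.N2=(alive,v1) N3.N3=(alive,v0) | N0.N0=(alive,v1) N0.N1=(suspect,v1) N0.N2=(alive,v1) N0.N3=(alive,v0)
Op 9: N2 marks N1=suspect -> (suspect,v2)
Op 10: gossip N1<->N2 -> N1.N0=(alive,v1) N1.N1=(suspect,v2) N1.N2=(alive,v1) N1.N3=(alive,v0) | N2.N0=(alive,v1) N2.N1=(suspect,v2) N2.N2=(alive,v1) N2.N3=(alive,v0)
Op 11: gossip N0<->N1 -> N0.N0=(alive,v1) N0.N1=(suspect,v2) N0.N2=(alive,v1) N0.N3=(alive,v0) | N1.N0=(alive,v1) N1.N1=(suspect,v2) N1.N2=(alive,v1) N1.N3=(alive,v0)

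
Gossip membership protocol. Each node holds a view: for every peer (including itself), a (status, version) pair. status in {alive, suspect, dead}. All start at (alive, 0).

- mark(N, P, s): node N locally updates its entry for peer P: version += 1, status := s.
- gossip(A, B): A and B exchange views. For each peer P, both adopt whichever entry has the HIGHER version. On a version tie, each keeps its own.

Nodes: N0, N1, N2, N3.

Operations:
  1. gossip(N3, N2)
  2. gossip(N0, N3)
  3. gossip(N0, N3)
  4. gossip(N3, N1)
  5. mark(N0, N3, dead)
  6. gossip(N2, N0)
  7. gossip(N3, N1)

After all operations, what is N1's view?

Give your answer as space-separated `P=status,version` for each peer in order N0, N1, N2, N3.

Answer: N0=alive,0 N1=alive,0 N2=alive,0 N3=alive,0

Derivation:
Op 1: gossip N3<->N2 -> N3.N0=(alive,v0) N3.N1=(alive,v0) N3.N2=(alive,v0) N3.N3=(alive,v0) | N2.N0=(alive,v0) N2.N1=(alive,v0) N2.N2=(alive,v0) N2.N3=(alive,v0)
Op 2: gossip N0<->N3 -> N0.N0=(alive,v0) N0.N1=(alive,v0) N0.N2=(alive,v0) N0.N3=(alive,v0) | N3.N0=(alive,v0) N3.N1=(alive,v0) N3.N2=(alive,v0) N3.N3=(alive,v0)
Op 3: gossip N0<->N3 -> N0.N0=(alive,v0) N0.N1=(alive,v0) N0.N2=(alive,v0) N0.N3=(alive,v0) | N3.N0=(alive,v0) N3.N1=(alive,v0) N3.N2=(alive,v0) N3.N3=(alive,v0)
Op 4: gossip N3<->N1 -> N3.N0=(alive,v0) N3.N1=(alive,v0) N3.N2=(alive,v0) N3.N3=(alive,v0) | N1.N0=(alive,v0) N1.N1=(alive,v0) N1.N2=(alive,v0) N1.N3=(alive,v0)
Op 5: N0 marks N3=dead -> (dead,v1)
Op 6: gossip N2<->N0 -> N2.N0=(alive,v0) N2.N1=(alive,v0) N2.N2=(alive,v0) N2.N3=(dead,v1) | N0.N0=(alive,v0) N0.N1=(alive,v0) N0.N2=(alive,v0) N0.N3=(dead,v1)
Op 7: gossip N3<->N1 -> N3.N0=(alive,v0) N3.N1=(alive,v0) N3.N2=(alive,v0) N3.N3=(alive,v0) | N1.N0=(alive,v0) N1.N1=(alive,v0) N1.N2=(alive,v0) N1.N3=(alive,v0)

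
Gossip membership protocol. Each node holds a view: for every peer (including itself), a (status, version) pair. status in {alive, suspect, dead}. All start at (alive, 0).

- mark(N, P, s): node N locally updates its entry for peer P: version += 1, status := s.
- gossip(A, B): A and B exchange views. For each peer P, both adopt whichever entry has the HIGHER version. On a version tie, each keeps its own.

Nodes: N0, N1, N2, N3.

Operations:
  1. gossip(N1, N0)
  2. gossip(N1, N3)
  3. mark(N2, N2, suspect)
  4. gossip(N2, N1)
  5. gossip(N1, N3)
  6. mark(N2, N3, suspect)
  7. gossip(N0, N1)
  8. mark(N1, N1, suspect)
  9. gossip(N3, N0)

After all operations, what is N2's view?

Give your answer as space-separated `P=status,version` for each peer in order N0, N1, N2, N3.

Answer: N0=alive,0 N1=alive,0 N2=suspect,1 N3=suspect,1

Derivation:
Op 1: gossip N1<->N0 -> N1.N0=(alive,v0) N1.N1=(alive,v0) N1.N2=(alive,v0) N1.N3=(alive,v0) | N0.N0=(alive,v0) N0.N1=(alive,v0) N0.N2=(alive,v0) N0.N3=(alive,v0)
Op 2: gossip N1<->N3 -> N1.N0=(alive,v0) N1.N1=(alive,v0) N1.N2=(alive,v0) N1.N3=(alive,v0) | N3.N0=(alive,v0) N3.N1=(alive,v0) N3.N2=(alive,v0) N3.N3=(alive,v0)
Op 3: N2 marks N2=suspect -> (suspect,v1)
Op 4: gossip N2<->N1 -> N2.N0=(alive,v0) N2.N1=(alive,v0) N2.N2=(suspect,v1) N2.N3=(alive,v0) | N1.N0=(alive,v0) N1.N1=(alive,v0) N1.N2=(suspect,v1) N1.N3=(alive,v0)
Op 5: gossip N1<->N3 -> N1.N0=(alive,v0) N1.N1=(alive,v0) N1.N2=(suspect,v1) N1.N3=(alive,v0) | N3.N0=(alive,v0) N3.N1=(alive,v0) N3.N2=(suspect,v1) N3.N3=(alive,v0)
Op 6: N2 marks N3=suspect -> (suspect,v1)
Op 7: gossip N0<->N1 -> N0.N0=(alive,v0) N0.N1=(alive,v0) N0.N2=(suspect,v1) N0.N3=(alive,v0) | N1.N0=(alive,v0) N1.N1=(alive,v0) N1.N2=(suspect,v1) N1.N3=(alive,v0)
Op 8: N1 marks N1=suspect -> (suspect,v1)
Op 9: gossip N3<->N0 -> N3.N0=(alive,v0) N3.N1=(alive,v0) N3.N2=(suspect,v1) N3.N3=(alive,v0) | N0.N0=(alive,v0) N0.N1=(alive,v0) N0.N2=(suspect,v1) N0.N3=(alive,v0)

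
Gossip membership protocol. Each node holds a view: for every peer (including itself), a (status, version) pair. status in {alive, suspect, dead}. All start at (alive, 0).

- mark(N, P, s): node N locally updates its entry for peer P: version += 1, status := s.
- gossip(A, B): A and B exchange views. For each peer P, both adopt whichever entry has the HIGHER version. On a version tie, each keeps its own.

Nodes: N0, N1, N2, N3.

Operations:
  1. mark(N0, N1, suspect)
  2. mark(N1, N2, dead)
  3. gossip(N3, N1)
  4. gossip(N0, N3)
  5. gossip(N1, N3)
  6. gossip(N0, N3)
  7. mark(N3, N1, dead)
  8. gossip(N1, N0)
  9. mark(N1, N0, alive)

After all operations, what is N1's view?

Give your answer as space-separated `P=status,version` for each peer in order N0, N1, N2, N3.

Op 1: N0 marks N1=suspect -> (suspect,v1)
Op 2: N1 marks N2=dead -> (dead,v1)
Op 3: gossip N3<->N1 -> N3.N0=(alive,v0) N3.N1=(alive,v0) N3.N2=(dead,v1) N3.N3=(alive,v0) | N1.N0=(alive,v0) N1.N1=(alive,v0) N1.N2=(dead,v1) N1.N3=(alive,v0)
Op 4: gossip N0<->N3 -> N0.N0=(alive,v0) N0.N1=(suspect,v1) N0.N2=(dead,v1) N0.N3=(alive,v0) | N3.N0=(alive,v0) N3.N1=(suspect,v1) N3.N2=(dead,v1) N3.N3=(alive,v0)
Op 5: gossip N1<->N3 -> N1.N0=(alive,v0) N1.N1=(suspect,v1) N1.N2=(dead,v1) N1.N3=(alive,v0) | N3.N0=(alive,v0) N3.N1=(suspect,v1) N3.N2=(dead,v1) N3.N3=(alive,v0)
Op 6: gossip N0<->N3 -> N0.N0=(alive,v0) N0.N1=(suspect,v1) N0.N2=(dead,v1) N0.N3=(alive,v0) | N3.N0=(alive,v0) N3.N1=(suspect,v1) N3.N2=(dead,v1) N3.N3=(alive,v0)
Op 7: N3 marks N1=dead -> (dead,v2)
Op 8: gossip N1<->N0 -> N1.N0=(alive,v0) N1.N1=(suspect,v1) N1.N2=(dead,v1) N1.N3=(alive,v0) | N0.N0=(alive,v0) N0.N1=(suspect,v1) N0.N2=(dead,v1) N0.N3=(alive,v0)
Op 9: N1 marks N0=alive -> (alive,v1)

Answer: N0=alive,1 N1=suspect,1 N2=dead,1 N3=alive,0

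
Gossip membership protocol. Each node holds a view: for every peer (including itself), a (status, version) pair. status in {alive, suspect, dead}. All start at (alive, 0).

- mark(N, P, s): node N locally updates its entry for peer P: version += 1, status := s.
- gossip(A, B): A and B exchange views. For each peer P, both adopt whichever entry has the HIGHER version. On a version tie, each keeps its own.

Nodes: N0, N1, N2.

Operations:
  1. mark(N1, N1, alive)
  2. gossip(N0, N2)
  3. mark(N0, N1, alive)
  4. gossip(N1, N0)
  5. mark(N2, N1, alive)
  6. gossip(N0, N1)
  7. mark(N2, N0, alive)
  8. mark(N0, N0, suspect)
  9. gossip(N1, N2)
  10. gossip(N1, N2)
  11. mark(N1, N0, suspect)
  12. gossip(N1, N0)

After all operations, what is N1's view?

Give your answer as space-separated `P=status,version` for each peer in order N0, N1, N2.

Op 1: N1 marks N1=alive -> (alive,v1)
Op 2: gossip N0<->N2 -> N0.N0=(alive,v0) N0.N1=(alive,v0) N0.N2=(alive,v0) | N2.N0=(alive,v0) N2.N1=(alive,v0) N2.N2=(alive,v0)
Op 3: N0 marks N1=alive -> (alive,v1)
Op 4: gossip N1<->N0 -> N1.N0=(alive,v0) N1.N1=(alive,v1) N1.N2=(alive,v0) | N0.N0=(alive,v0) N0.N1=(alive,v1) N0.N2=(alive,v0)
Op 5: N2 marks N1=alive -> (alive,v1)
Op 6: gossip N0<->N1 -> N0.N0=(alive,v0) N0.N1=(alive,v1) N0.N2=(alive,v0) | N1.N0=(alive,v0) N1.N1=(alive,v1) N1.N2=(alive,v0)
Op 7: N2 marks N0=alive -> (alive,v1)
Op 8: N0 marks N0=suspect -> (suspect,v1)
Op 9: gossip N1<->N2 -> N1.N0=(alive,v1) N1.N1=(alive,v1) N1.N2=(alive,v0) | N2.N0=(alive,v1) N2.N1=(alive,v1) N2.N2=(alive,v0)
Op 10: gossip N1<->N2 -> N1.N0=(alive,v1) N1.N1=(alive,v1) N1.N2=(alive,v0) | N2.N0=(alive,v1) N2.N1=(alive,v1) N2.N2=(alive,v0)
Op 11: N1 marks N0=suspect -> (suspect,v2)
Op 12: gossip N1<->N0 -> N1.N0=(suspect,v2) N1.N1=(alive,v1) N1.N2=(alive,v0) | N0.N0=(suspect,v2) N0.N1=(alive,v1) N0.N2=(alive,v0)

Answer: N0=suspect,2 N1=alive,1 N2=alive,0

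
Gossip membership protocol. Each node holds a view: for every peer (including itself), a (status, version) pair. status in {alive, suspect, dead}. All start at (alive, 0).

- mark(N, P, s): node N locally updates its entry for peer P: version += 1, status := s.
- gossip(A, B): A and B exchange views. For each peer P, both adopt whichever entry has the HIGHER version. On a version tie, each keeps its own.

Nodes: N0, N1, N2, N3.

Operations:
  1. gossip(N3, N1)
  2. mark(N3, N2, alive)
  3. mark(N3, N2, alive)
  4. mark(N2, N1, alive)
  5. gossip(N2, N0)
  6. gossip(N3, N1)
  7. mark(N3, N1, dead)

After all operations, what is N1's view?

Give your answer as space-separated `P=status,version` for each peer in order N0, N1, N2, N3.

Answer: N0=alive,0 N1=alive,0 N2=alive,2 N3=alive,0

Derivation:
Op 1: gossip N3<->N1 -> N3.N0=(alive,v0) N3.N1=(alive,v0) N3.N2=(alive,v0) N3.N3=(alive,v0) | N1.N0=(alive,v0) N1.N1=(alive,v0) N1.N2=(alive,v0) N1.N3=(alive,v0)
Op 2: N3 marks N2=alive -> (alive,v1)
Op 3: N3 marks N2=alive -> (alive,v2)
Op 4: N2 marks N1=alive -> (alive,v1)
Op 5: gossip N2<->N0 -> N2.N0=(alive,v0) N2.N1=(alive,v1) N2.N2=(alive,v0) N2.N3=(alive,v0) | N0.N0=(alive,v0) N0.N1=(alive,v1) N0.N2=(alive,v0) N0.N3=(alive,v0)
Op 6: gossip N3<->N1 -> N3.N0=(alive,v0) N3.N1=(alive,v0) N3.N2=(alive,v2) N3.N3=(alive,v0) | N1.N0=(alive,v0) N1.N1=(alive,v0) N1.N2=(alive,v2) N1.N3=(alive,v0)
Op 7: N3 marks N1=dead -> (dead,v1)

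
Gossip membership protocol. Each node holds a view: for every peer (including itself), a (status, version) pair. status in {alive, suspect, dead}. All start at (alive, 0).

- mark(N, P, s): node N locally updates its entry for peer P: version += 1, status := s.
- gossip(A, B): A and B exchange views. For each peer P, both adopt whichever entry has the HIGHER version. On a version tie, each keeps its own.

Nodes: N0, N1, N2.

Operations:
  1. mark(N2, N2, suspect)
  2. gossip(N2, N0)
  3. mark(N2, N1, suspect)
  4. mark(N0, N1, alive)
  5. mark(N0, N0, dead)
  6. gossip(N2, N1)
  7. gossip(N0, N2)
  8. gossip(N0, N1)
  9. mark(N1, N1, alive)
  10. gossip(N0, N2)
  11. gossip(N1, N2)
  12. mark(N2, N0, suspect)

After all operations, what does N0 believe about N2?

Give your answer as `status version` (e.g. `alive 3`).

Answer: suspect 1

Derivation:
Op 1: N2 marks N2=suspect -> (suspect,v1)
Op 2: gossip N2<->N0 -> N2.N0=(alive,v0) N2.N1=(alive,v0) N2.N2=(suspect,v1) | N0.N0=(alive,v0) N0.N1=(alive,v0) N0.N2=(suspect,v1)
Op 3: N2 marks N1=suspect -> (suspect,v1)
Op 4: N0 marks N1=alive -> (alive,v1)
Op 5: N0 marks N0=dead -> (dead,v1)
Op 6: gossip N2<->N1 -> N2.N0=(alive,v0) N2.N1=(suspect,v1) N2.N2=(suspect,v1) | N1.N0=(alive,v0) N1.N1=(suspect,v1) N1.N2=(suspect,v1)
Op 7: gossip N0<->N2 -> N0.N0=(dead,v1) N0.N1=(alive,v1) N0.N2=(suspect,v1) | N2.N0=(dead,v1) N2.N1=(suspect,v1) N2.N2=(suspect,v1)
Op 8: gossip N0<->N1 -> N0.N0=(dead,v1) N0.N1=(alive,v1) N0.N2=(suspect,v1) | N1.N0=(dead,v1) N1.N1=(suspect,v1) N1.N2=(suspect,v1)
Op 9: N1 marks N1=alive -> (alive,v2)
Op 10: gossip N0<->N2 -> N0.N0=(dead,v1) N0.N1=(alive,v1) N0.N2=(suspect,v1) | N2.N0=(dead,v1) N2.N1=(suspect,v1) N2.N2=(suspect,v1)
Op 11: gossip N1<->N2 -> N1.N0=(dead,v1) N1.N1=(alive,v2) N1.N2=(suspect,v1) | N2.N0=(dead,v1) N2.N1=(alive,v2) N2.N2=(suspect,v1)
Op 12: N2 marks N0=suspect -> (suspect,v2)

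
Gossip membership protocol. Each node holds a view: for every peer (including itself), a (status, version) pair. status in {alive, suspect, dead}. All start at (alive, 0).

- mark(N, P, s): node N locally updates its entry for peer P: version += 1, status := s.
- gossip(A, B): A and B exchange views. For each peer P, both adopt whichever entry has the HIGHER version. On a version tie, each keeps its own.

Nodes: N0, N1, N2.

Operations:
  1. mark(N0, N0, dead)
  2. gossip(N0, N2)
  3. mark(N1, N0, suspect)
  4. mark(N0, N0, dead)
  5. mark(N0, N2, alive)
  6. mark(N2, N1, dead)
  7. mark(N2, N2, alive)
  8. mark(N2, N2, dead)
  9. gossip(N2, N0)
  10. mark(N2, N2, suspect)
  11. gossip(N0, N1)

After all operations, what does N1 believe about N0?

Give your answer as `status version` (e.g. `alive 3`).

Answer: dead 2

Derivation:
Op 1: N0 marks N0=dead -> (dead,v1)
Op 2: gossip N0<->N2 -> N0.N0=(dead,v1) N0.N1=(alive,v0) N0.N2=(alive,v0) | N2.N0=(dead,v1) N2.N1=(alive,v0) N2.N2=(alive,v0)
Op 3: N1 marks N0=suspect -> (suspect,v1)
Op 4: N0 marks N0=dead -> (dead,v2)
Op 5: N0 marks N2=alive -> (alive,v1)
Op 6: N2 marks N1=dead -> (dead,v1)
Op 7: N2 marks N2=alive -> (alive,v1)
Op 8: N2 marks N2=dead -> (dead,v2)
Op 9: gossip N2<->N0 -> N2.N0=(dead,v2) N2.N1=(dead,v1) N2.N2=(dead,v2) | N0.N0=(dead,v2) N0.N1=(dead,v1) N0.N2=(dead,v2)
Op 10: N2 marks N2=suspect -> (suspect,v3)
Op 11: gossip N0<->N1 -> N0.N0=(dead,v2) N0.N1=(dead,v1) N0.N2=(dead,v2) | N1.N0=(dead,v2) N1.N1=(dead,v1) N1.N2=(dead,v2)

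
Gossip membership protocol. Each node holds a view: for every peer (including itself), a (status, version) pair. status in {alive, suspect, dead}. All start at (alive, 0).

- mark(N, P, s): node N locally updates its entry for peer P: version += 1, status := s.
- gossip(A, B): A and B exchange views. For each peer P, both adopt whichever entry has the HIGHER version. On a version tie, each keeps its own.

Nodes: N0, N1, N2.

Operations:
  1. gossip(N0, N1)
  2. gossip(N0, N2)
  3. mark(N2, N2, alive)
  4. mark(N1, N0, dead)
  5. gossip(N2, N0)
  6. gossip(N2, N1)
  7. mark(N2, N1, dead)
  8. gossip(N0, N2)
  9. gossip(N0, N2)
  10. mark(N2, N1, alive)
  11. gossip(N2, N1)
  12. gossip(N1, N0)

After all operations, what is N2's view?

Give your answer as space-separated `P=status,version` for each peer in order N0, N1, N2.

Answer: N0=dead,1 N1=alive,2 N2=alive,1

Derivation:
Op 1: gossip N0<->N1 -> N0.N0=(alive,v0) N0.N1=(alive,v0) N0.N2=(alive,v0) | N1.N0=(alive,v0) N1.N1=(alive,v0) N1.N2=(alive,v0)
Op 2: gossip N0<->N2 -> N0.N0=(alive,v0) N0.N1=(alive,v0) N0.N2=(alive,v0) | N2.N0=(alive,v0) N2.N1=(alive,v0) N2.N2=(alive,v0)
Op 3: N2 marks N2=alive -> (alive,v1)
Op 4: N1 marks N0=dead -> (dead,v1)
Op 5: gossip N2<->N0 -> N2.N0=(alive,v0) N2.N1=(alive,v0) N2.N2=(alive,v1) | N0.N0=(alive,v0) N0.N1=(alive,v0) N0.N2=(alive,v1)
Op 6: gossip N2<->N1 -> N2.N0=(dead,v1) N2.N1=(alive,v0) N2.N2=(alive,v1) | N1.N0=(dead,v1) N1.N1=(alive,v0) N1.N2=(alive,v1)
Op 7: N2 marks N1=dead -> (dead,v1)
Op 8: gossip N0<->N2 -> N0.N0=(dead,v1) N0.N1=(dead,v1) N0.N2=(alive,v1) | N2.N0=(dead,v1) N2.N1=(dead,v1) N2.N2=(alive,v1)
Op 9: gossip N0<->N2 -> N0.N0=(dead,v1) N0.N1=(dead,v1) N0.N2=(alive,v1) | N2.N0=(dead,v1) N2.N1=(dead,v1) N2.N2=(alive,v1)
Op 10: N2 marks N1=alive -> (alive,v2)
Op 11: gossip N2<->N1 -> N2.N0=(dead,v1) N2.N1=(alive,v2) N2.N2=(alive,v1) | N1.N0=(dead,v1) N1.N1=(alive,v2) N1.N2=(alive,v1)
Op 12: gossip N1<->N0 -> N1.N0=(dead,v1) N1.N1=(alive,v2) N1.N2=(alive,v1) | N0.N0=(dead,v1) N0.N1=(alive,v2) N0.N2=(alive,v1)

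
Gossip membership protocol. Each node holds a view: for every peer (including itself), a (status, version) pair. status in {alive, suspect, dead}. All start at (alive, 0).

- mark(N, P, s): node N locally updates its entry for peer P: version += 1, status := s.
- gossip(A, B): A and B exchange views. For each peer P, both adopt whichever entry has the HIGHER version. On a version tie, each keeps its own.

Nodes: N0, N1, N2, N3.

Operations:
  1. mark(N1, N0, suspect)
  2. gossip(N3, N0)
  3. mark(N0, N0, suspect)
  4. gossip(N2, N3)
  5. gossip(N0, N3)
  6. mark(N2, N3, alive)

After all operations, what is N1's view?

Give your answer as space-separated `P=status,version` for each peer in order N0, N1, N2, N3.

Answer: N0=suspect,1 N1=alive,0 N2=alive,0 N3=alive,0

Derivation:
Op 1: N1 marks N0=suspect -> (suspect,v1)
Op 2: gossip N3<->N0 -> N3.N0=(alive,v0) N3.N1=(alive,v0) N3.N2=(alive,v0) N3.N3=(alive,v0) | N0.N0=(alive,v0) N0.N1=(alive,v0) N0.N2=(alive,v0) N0.N3=(alive,v0)
Op 3: N0 marks N0=suspect -> (suspect,v1)
Op 4: gossip N2<->N3 -> N2.N0=(alive,v0) N2.N1=(alive,v0) N2.N2=(alive,v0) N2.N3=(alive,v0) | N3.N0=(alive,v0) N3.N1=(alive,v0) N3.N2=(alive,v0) N3.N3=(alive,v0)
Op 5: gossip N0<->N3 -> N0.N0=(suspect,v1) N0.N1=(alive,v0) N0.N2=(alive,v0) N0.N3=(alive,v0) | N3.N0=(suspect,v1) N3.N1=(alive,v0) N3.N2=(alive,v0) N3.N3=(alive,v0)
Op 6: N2 marks N3=alive -> (alive,v1)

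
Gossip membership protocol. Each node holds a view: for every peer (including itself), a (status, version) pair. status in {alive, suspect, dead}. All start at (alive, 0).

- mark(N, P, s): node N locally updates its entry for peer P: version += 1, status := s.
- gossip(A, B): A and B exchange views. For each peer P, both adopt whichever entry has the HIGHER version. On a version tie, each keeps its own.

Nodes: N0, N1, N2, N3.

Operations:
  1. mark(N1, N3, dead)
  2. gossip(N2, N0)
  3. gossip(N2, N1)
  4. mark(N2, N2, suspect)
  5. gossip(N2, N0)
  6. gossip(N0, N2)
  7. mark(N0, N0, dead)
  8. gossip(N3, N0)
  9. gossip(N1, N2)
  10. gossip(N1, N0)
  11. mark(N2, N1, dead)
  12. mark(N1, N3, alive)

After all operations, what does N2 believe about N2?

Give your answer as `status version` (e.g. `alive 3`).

Op 1: N1 marks N3=dead -> (dead,v1)
Op 2: gossip N2<->N0 -> N2.N0=(alive,v0) N2.N1=(alive,v0) N2.N2=(alive,v0) N2.N3=(alive,v0) | N0.N0=(alive,v0) N0.N1=(alive,v0) N0.N2=(alive,v0) N0.N3=(alive,v0)
Op 3: gossip N2<->N1 -> N2.N0=(alive,v0) N2.N1=(alive,v0) N2.N2=(alive,v0) N2.N3=(dead,v1) | N1.N0=(alive,v0) N1.N1=(alive,v0) N1.N2=(alive,v0) N1.N3=(dead,v1)
Op 4: N2 marks N2=suspect -> (suspect,v1)
Op 5: gossip N2<->N0 -> N2.N0=(alive,v0) N2.N1=(alive,v0) N2.N2=(suspect,v1) N2.N3=(dead,v1) | N0.N0=(alive,v0) N0.N1=(alive,v0) N0.N2=(suspect,v1) N0.N3=(dead,v1)
Op 6: gossip N0<->N2 -> N0.N0=(alive,v0) N0.N1=(alive,v0) N0.N2=(suspect,v1) N0.N3=(dead,v1) | N2.N0=(alive,v0) N2.N1=(alive,v0) N2.N2=(suspect,v1) N2.N3=(dead,v1)
Op 7: N0 marks N0=dead -> (dead,v1)
Op 8: gossip N3<->N0 -> N3.N0=(dead,v1) N3.N1=(alive,v0) N3.N2=(suspect,v1) N3.N3=(dead,v1) | N0.N0=(dead,v1) N0.N1=(alive,v0) N0.N2=(suspect,v1) N0.N3=(dead,v1)
Op 9: gossip N1<->N2 -> N1.N0=(alive,v0) N1.N1=(alive,v0) N1.N2=(suspect,v1) N1.N3=(dead,v1) | N2.N0=(alive,v0) N2.N1=(alive,v0) N2.N2=(suspect,v1) N2.N3=(dead,v1)
Op 10: gossip N1<->N0 -> N1.N0=(dead,v1) N1.N1=(alive,v0) N1.N2=(suspect,v1) N1.N3=(dead,v1) | N0.N0=(dead,v1) N0.N1=(alive,v0) N0.N2=(suspect,v1) N0.N3=(dead,v1)
Op 11: N2 marks N1=dead -> (dead,v1)
Op 12: N1 marks N3=alive -> (alive,v2)

Answer: suspect 1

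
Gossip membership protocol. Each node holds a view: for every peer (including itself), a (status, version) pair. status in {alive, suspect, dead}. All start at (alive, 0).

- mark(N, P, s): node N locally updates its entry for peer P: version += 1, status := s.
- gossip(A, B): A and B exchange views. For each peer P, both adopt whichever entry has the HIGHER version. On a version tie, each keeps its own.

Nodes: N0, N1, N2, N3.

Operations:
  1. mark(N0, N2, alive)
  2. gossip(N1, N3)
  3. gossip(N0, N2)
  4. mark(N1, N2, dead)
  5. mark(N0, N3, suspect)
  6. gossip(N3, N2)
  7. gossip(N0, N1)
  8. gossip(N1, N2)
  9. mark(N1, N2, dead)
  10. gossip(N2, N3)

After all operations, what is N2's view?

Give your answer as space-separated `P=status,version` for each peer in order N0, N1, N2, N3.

Answer: N0=alive,0 N1=alive,0 N2=alive,1 N3=suspect,1

Derivation:
Op 1: N0 marks N2=alive -> (alive,v1)
Op 2: gossip N1<->N3 -> N1.N0=(alive,v0) N1.N1=(alive,v0) N1.N2=(alive,v0) N1.N3=(alive,v0) | N3.N0=(alive,v0) N3.N1=(alive,v0) N3.N2=(alive,v0) N3.N3=(alive,v0)
Op 3: gossip N0<->N2 -> N0.N0=(alive,v0) N0.N1=(alive,v0) N0.N2=(alive,v1) N0.N3=(alive,v0) | N2.N0=(alive,v0) N2.N1=(alive,v0) N2.N2=(alive,v1) N2.N3=(alive,v0)
Op 4: N1 marks N2=dead -> (dead,v1)
Op 5: N0 marks N3=suspect -> (suspect,v1)
Op 6: gossip N3<->N2 -> N3.N0=(alive,v0) N3.N1=(alive,v0) N3.N2=(alive,v1) N3.N3=(alive,v0) | N2.N0=(alive,v0) N2.N1=(alive,v0) N2.N2=(alive,v1) N2.N3=(alive,v0)
Op 7: gossip N0<->N1 -> N0.N0=(alive,v0) N0.N1=(alive,v0) N0.N2=(alive,v1) N0.N3=(suspect,v1) | N1.N0=(alive,v0) N1.N1=(alive,v0) N1.N2=(dead,v1) N1.N3=(suspect,v1)
Op 8: gossip N1<->N2 -> N1.N0=(alive,v0) N1.N1=(alive,v0) N1.N2=(dead,v1) N1.N3=(suspect,v1) | N2.N0=(alive,v0) N2.N1=(alive,v0) N2.N2=(alive,v1) N2.N3=(suspect,v1)
Op 9: N1 marks N2=dead -> (dead,v2)
Op 10: gossip N2<->N3 -> N2.N0=(alive,v0) N2.N1=(alive,v0) N2.N2=(alive,v1) N2.N3=(suspect,v1) | N3.N0=(alive,v0) N3.N1=(alive,v0) N3.N2=(alive,v1) N3.N3=(suspect,v1)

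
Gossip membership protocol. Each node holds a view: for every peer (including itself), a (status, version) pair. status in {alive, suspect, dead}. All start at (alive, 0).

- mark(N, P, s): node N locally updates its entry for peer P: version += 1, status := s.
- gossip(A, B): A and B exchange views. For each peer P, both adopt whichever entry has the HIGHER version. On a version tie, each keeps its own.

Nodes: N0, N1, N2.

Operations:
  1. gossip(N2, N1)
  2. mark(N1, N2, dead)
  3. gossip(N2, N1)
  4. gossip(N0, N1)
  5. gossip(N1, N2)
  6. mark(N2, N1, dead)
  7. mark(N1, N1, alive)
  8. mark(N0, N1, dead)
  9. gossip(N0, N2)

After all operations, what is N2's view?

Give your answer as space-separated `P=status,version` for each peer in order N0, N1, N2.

Answer: N0=alive,0 N1=dead,1 N2=dead,1

Derivation:
Op 1: gossip N2<->N1 -> N2.N0=(alive,v0) N2.N1=(alive,v0) N2.N2=(alive,v0) | N1.N0=(alive,v0) N1.N1=(alive,v0) N1.N2=(alive,v0)
Op 2: N1 marks N2=dead -> (dead,v1)
Op 3: gossip N2<->N1 -> N2.N0=(alive,v0) N2.N1=(alive,v0) N2.N2=(dead,v1) | N1.N0=(alive,v0) N1.N1=(alive,v0) N1.N2=(dead,v1)
Op 4: gossip N0<->N1 -> N0.N0=(alive,v0) N0.N1=(alive,v0) N0.N2=(dead,v1) | N1.N0=(alive,v0) N1.N1=(alive,v0) N1.N2=(dead,v1)
Op 5: gossip N1<->N2 -> N1.N0=(alive,v0) N1.N1=(alive,v0) N1.N2=(dead,v1) | N2.N0=(alive,v0) N2.N1=(alive,v0) N2.N2=(dead,v1)
Op 6: N2 marks N1=dead -> (dead,v1)
Op 7: N1 marks N1=alive -> (alive,v1)
Op 8: N0 marks N1=dead -> (dead,v1)
Op 9: gossip N0<->N2 -> N0.N0=(alive,v0) N0.N1=(dead,v1) N0.N2=(dead,v1) | N2.N0=(alive,v0) N2.N1=(dead,v1) N2.N2=(dead,v1)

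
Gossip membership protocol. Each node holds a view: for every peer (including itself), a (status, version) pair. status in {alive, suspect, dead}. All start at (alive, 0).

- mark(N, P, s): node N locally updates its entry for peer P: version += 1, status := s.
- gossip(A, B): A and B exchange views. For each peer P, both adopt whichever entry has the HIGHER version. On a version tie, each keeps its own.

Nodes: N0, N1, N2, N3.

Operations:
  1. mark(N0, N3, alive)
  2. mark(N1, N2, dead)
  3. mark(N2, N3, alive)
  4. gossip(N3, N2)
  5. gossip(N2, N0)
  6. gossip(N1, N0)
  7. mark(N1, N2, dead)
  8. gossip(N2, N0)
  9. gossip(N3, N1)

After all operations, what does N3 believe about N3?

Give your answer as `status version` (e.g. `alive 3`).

Op 1: N0 marks N3=alive -> (alive,v1)
Op 2: N1 marks N2=dead -> (dead,v1)
Op 3: N2 marks N3=alive -> (alive,v1)
Op 4: gossip N3<->N2 -> N3.N0=(alive,v0) N3.N1=(alive,v0) N3.N2=(alive,v0) N3.N3=(alive,v1) | N2.N0=(alive,v0) N2.N1=(alive,v0) N2.N2=(alive,v0) N2.N3=(alive,v1)
Op 5: gossip N2<->N0 -> N2.N0=(alive,v0) N2.N1=(alive,v0) N2.N2=(alive,v0) N2.N3=(alive,v1) | N0.N0=(alive,v0) N0.N1=(alive,v0) N0.N2=(alive,v0) N0.N3=(alive,v1)
Op 6: gossip N1<->N0 -> N1.N0=(alive,v0) N1.N1=(alive,v0) N1.N2=(dead,v1) N1.N3=(alive,v1) | N0.N0=(alive,v0) N0.N1=(alive,v0) N0.N2=(dead,v1) N0.N3=(alive,v1)
Op 7: N1 marks N2=dead -> (dead,v2)
Op 8: gossip N2<->N0 -> N2.N0=(alive,v0) N2.N1=(alive,v0) N2.N2=(dead,v1) N2.N3=(alive,v1) | N0.N0=(alive,v0) N0.N1=(alive,v0) N0.N2=(dead,v1) N0.N3=(alive,v1)
Op 9: gossip N3<->N1 -> N3.N0=(alive,v0) N3.N1=(alive,v0) N3.N2=(dead,v2) N3.N3=(alive,v1) | N1.N0=(alive,v0) N1.N1=(alive,v0) N1.N2=(dead,v2) N1.N3=(alive,v1)

Answer: alive 1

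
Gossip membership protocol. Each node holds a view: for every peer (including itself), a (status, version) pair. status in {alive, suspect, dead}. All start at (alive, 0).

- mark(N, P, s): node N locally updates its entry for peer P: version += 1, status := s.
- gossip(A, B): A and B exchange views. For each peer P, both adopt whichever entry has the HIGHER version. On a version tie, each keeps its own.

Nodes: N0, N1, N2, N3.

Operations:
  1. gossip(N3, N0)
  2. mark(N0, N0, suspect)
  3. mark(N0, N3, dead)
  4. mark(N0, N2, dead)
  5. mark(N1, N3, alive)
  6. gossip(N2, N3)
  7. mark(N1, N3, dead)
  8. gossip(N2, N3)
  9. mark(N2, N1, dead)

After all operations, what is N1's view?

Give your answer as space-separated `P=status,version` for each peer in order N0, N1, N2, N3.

Op 1: gossip N3<->N0 -> N3.N0=(alive,v0) N3.N1=(alive,v0) N3.N2=(alive,v0) N3.N3=(alive,v0) | N0.N0=(alive,v0) N0.N1=(alive,v0) N0.N2=(alive,v0) N0.N3=(alive,v0)
Op 2: N0 marks N0=suspect -> (suspect,v1)
Op 3: N0 marks N3=dead -> (dead,v1)
Op 4: N0 marks N2=dead -> (dead,v1)
Op 5: N1 marks N3=alive -> (alive,v1)
Op 6: gossip N2<->N3 -> N2.N0=(alive,v0) N2.N1=(alive,v0) N2.N2=(alive,v0) N2.N3=(alive,v0) | N3.N0=(alive,v0) N3.N1=(alive,v0) N3.N2=(alive,v0) N3.N3=(alive,v0)
Op 7: N1 marks N3=dead -> (dead,v2)
Op 8: gossip N2<->N3 -> N2.N0=(alive,v0) N2.N1=(alive,v0) N2.N2=(alive,v0) N2.N3=(alive,v0) | N3.N0=(alive,v0) N3.N1=(alive,v0) N3.N2=(alive,v0) N3.N3=(alive,v0)
Op 9: N2 marks N1=dead -> (dead,v1)

Answer: N0=alive,0 N1=alive,0 N2=alive,0 N3=dead,2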